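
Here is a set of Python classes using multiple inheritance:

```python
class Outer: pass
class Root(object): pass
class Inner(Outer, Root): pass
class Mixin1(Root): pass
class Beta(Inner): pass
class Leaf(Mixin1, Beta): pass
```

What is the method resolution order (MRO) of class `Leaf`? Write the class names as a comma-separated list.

Leaf, Mixin1, Beta, Inner, Outer, Root, object

L[Leaf] = Leaf + merge(L[Mixin1], L[Beta], [Mixin1 Beta])
  take Mixin1:  [Mixin1 Root object] + [Beta Inner Outer Root object] + [Mixin1 Beta]
  take Beta:  [Root object] + [Beta Inner Outer Root object] + [Beta]
  take Inner:  [Root object] + [Inner Outer Root object]
  take Outer:  [Root object] + [Outer Root object]
  take Root:  [Root object] + [Root object]
  take object:  [object] + [object]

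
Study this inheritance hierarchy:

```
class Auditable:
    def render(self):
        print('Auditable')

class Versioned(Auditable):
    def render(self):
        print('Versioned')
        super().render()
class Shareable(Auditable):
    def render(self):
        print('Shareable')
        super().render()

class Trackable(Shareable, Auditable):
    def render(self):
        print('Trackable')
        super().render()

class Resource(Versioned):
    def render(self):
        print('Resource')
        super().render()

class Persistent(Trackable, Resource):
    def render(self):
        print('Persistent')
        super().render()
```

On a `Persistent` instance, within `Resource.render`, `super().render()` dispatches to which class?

L[Persistent] = Persistent + merge(L[Trackable], L[Resource], [Trackable Resource])
  take Trackable:  [Trackable Shareable Auditable object] + [Resource Versioned Auditable object] + [Trackable Resource]
  take Shareable:  [Shareable Auditable object] + [Resource Versioned Auditable object] + [Resource]
  take Resource:  [Auditable object] + [Resource Versioned Auditable object] + [Resource]
  take Versioned:  [Auditable object] + [Versioned Auditable object]
  take Auditable:  [Auditable object] + [Auditable object]
  take object:  [object] + [object]
MRO: Persistent Trackable Shareable Resource Versioned Auditable object
super() in Resource.render on a Persistent instance goes to the class after Resource in Persistent's MRO: Versioned.

Versioned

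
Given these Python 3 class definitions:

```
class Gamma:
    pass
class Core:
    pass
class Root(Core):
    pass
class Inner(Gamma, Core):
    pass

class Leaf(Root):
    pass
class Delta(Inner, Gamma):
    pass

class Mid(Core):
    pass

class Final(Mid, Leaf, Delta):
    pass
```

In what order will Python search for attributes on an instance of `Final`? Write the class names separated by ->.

Final -> Mid -> Leaf -> Root -> Delta -> Inner -> Gamma -> Core -> object

L[Final] = Final + merge(L[Mid], L[Leaf], L[Delta], [Mid Leaf Delta])
  take Mid:  [Mid Core object] + [Leaf Root Core object] + [Delta Inner Gamma Core object] + [Mid Leaf Delta]
  take Leaf:  [Core object] + [Leaf Root Core object] + [Delta Inner Gamma Core object] + [Leaf Delta]
  take Root:  [Core object] + [Root Core object] + [Delta Inner Gamma Core object] + [Delta]
  take Delta:  [Core object] + [Core object] + [Delta Inner Gamma Core object] + [Delta]
  take Inner:  [Core object] + [Core object] + [Inner Gamma Core object]
  take Gamma:  [Core object] + [Core object] + [Gamma Core object]
  take Core:  [Core object] + [Core object] + [Core object]
  take object:  [object] + [object] + [object]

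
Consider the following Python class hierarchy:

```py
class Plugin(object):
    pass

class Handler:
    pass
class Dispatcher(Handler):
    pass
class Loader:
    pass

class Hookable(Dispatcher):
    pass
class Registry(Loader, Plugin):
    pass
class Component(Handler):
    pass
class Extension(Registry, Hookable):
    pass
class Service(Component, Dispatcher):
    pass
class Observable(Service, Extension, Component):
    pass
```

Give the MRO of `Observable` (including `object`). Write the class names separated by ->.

L[Observable] = Observable + merge(L[Service], L[Extension], L[Component], [Service Extension Component])
  take Service:  [Service Component Dispatcher Handler object] + [Extension Registry Loader Plugin Hookable Dispatcher Handler object] + [Component Handler object] + [Service Extension Component]
  take Extension:  [Component Dispatcher Handler object] + [Extension Registry Loader Plugin Hookable Dispatcher Handler object] + [Component Handler object] + [Extension Component]
  take Component:  [Component Dispatcher Handler object] + [Registry Loader Plugin Hookable Dispatcher Handler object] + [Component Handler object] + [Component]
  take Registry:  [Dispatcher Handler object] + [Registry Loader Plugin Hookable Dispatcher Handler object] + [Handler object]
  take Loader:  [Dispatcher Handler object] + [Loader Plugin Hookable Dispatcher Handler object] + [Handler object]
  take Plugin:  [Dispatcher Handler object] + [Plugin Hookable Dispatcher Handler object] + [Handler object]
  take Hookable:  [Dispatcher Handler object] + [Hookable Dispatcher Handler object] + [Handler object]
  take Dispatcher:  [Dispatcher Handler object] + [Dispatcher Handler object] + [Handler object]
  take Handler:  [Handler object] + [Handler object] + [Handler object]
  take object:  [object] + [object] + [object]

Observable -> Service -> Extension -> Component -> Registry -> Loader -> Plugin -> Hookable -> Dispatcher -> Handler -> object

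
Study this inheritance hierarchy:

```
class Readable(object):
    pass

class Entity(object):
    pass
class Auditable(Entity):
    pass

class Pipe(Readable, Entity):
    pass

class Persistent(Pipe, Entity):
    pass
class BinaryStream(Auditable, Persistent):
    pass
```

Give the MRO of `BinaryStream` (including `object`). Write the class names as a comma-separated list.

BinaryStream, Auditable, Persistent, Pipe, Readable, Entity, object

L[BinaryStream] = BinaryStream + merge(L[Auditable], L[Persistent], [Auditable Persistent])
  take Auditable:  [Auditable Entity object] + [Persistent Pipe Readable Entity object] + [Auditable Persistent]
  take Persistent:  [Entity object] + [Persistent Pipe Readable Entity object] + [Persistent]
  take Pipe:  [Entity object] + [Pipe Readable Entity object]
  take Readable:  [Entity object] + [Readable Entity object]
  take Entity:  [Entity object] + [Entity object]
  take object:  [object] + [object]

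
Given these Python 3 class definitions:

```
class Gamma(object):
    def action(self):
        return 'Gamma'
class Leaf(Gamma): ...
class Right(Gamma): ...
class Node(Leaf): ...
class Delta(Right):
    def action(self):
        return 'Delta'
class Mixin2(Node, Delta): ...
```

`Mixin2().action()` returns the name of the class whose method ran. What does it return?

L[Mixin2] = Mixin2 + merge(L[Node], L[Delta], [Node Delta])
  take Node:  [Node Leaf Gamma object] + [Delta Right Gamma object] + [Node Delta]
  take Leaf:  [Leaf Gamma object] + [Delta Right Gamma object] + [Delta]
  take Delta:  [Gamma object] + [Delta Right Gamma object] + [Delta]
  take Right:  [Gamma object] + [Right Gamma object]
  take Gamma:  [Gamma object] + [Gamma object]
  take object:  [object] + [object]
MRO: Mixin2 Node Leaf Delta Right Gamma object
action is defined in: Delta, Gamma. First along the MRO is Delta.

Delta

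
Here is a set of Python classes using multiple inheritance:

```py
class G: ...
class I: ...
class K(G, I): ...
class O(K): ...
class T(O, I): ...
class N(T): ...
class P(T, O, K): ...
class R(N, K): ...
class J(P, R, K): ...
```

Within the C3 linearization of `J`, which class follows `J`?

L[J] = J + merge(L[P], L[R], L[K], [P R K])
  take P:  [P T O K G I object] + [R N T O K G I object] + [K G I object] + [P R K]
  take R:  [T O K G I object] + [R N T O K G I object] + [K G I object] + [R K]
  take N:  [T O K G I object] + [N T O K G I object] + [K G I object] + [K]
  take T:  [T O K G I object] + [T O K G I object] + [K G I object] + [K]
  take O:  [O K G I object] + [O K G I object] + [K G I object] + [K]
  take K:  [K G I object] + [K G I object] + [K G I object] + [K]
  take G:  [G I object] + [G I object] + [G I object]
  take I:  [I object] + [I object] + [I object]
  take object:  [object] + [object] + [object]
MRO: J P R N T O K G I object
J is at position 0; next is P.

P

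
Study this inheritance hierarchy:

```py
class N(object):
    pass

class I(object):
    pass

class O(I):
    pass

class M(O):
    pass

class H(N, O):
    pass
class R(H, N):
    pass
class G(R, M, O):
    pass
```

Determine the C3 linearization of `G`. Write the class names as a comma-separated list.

L[G] = G + merge(L[R], L[M], L[O], [R M O])
  take R:  [R H N O I object] + [M O I object] + [O I object] + [R M O]
  take H:  [H N O I object] + [M O I object] + [O I object] + [M O]
  take N:  [N O I object] + [M O I object] + [O I object] + [M O]
  take M:  [O I object] + [M O I object] + [O I object] + [M O]
  take O:  [O I object] + [O I object] + [O I object] + [O]
  take I:  [I object] + [I object] + [I object]
  take object:  [object] + [object] + [object]

G, R, H, N, M, O, I, object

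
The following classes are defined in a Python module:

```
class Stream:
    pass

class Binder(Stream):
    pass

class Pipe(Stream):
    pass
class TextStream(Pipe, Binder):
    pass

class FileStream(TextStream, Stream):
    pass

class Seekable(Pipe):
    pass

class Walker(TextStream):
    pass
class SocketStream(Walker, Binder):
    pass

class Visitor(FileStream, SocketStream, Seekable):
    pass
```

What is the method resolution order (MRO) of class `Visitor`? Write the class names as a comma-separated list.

L[Visitor] = Visitor + merge(L[FileStream], L[SocketStream], L[Seekable], [FileStream SocketStream Seekable])
  take FileStream:  [FileStream TextStream Pipe Binder Stream object] + [SocketStream Walker TextStream Pipe Binder Stream object] + [Seekable Pipe Stream object] + [FileStream SocketStream Seekable]
  take SocketStream:  [TextStream Pipe Binder Stream object] + [SocketStream Walker TextStream Pipe Binder Stream object] + [Seekable Pipe Stream object] + [SocketStream Seekable]
  take Walker:  [TextStream Pipe Binder Stream object] + [Walker TextStream Pipe Binder Stream object] + [Seekable Pipe Stream object] + [Seekable]
  take TextStream:  [TextStream Pipe Binder Stream object] + [TextStream Pipe Binder Stream object] + [Seekable Pipe Stream object] + [Seekable]
  take Seekable:  [Pipe Binder Stream object] + [Pipe Binder Stream object] + [Seekable Pipe Stream object] + [Seekable]
  take Pipe:  [Pipe Binder Stream object] + [Pipe Binder Stream object] + [Pipe Stream object]
  take Binder:  [Binder Stream object] + [Binder Stream object] + [Stream object]
  take Stream:  [Stream object] + [Stream object] + [Stream object]
  take object:  [object] + [object] + [object]

Visitor, FileStream, SocketStream, Walker, TextStream, Seekable, Pipe, Binder, Stream, object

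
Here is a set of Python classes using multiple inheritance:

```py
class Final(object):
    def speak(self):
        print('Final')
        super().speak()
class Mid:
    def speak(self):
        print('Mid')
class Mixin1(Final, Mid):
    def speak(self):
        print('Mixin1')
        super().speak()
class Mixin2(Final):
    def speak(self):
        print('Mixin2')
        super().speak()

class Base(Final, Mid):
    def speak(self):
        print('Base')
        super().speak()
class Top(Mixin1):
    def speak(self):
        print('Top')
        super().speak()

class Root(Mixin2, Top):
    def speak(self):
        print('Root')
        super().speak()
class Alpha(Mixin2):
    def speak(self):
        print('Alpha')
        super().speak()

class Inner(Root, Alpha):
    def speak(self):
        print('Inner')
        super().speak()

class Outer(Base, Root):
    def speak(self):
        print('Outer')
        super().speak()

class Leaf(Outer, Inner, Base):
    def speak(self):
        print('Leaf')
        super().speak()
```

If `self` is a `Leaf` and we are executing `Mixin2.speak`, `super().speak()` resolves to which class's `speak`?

L[Leaf] = Leaf + merge(L[Outer], L[Inner], L[Base], [Outer Inner Base])
  take Outer:  [Outer Base Root Mixin2 Top Mixin1 Final Mid object] + [Inner Root Alpha Mixin2 Top Mixin1 Final Mid object] + [Base Final Mid object] + [Outer Inner Base]
  take Inner:  [Base Root Mixin2 Top Mixin1 Final Mid object] + [Inner Root Alpha Mixin2 Top Mixin1 Final Mid object] + [Base Final Mid object] + [Inner Base]
  take Base:  [Base Root Mixin2 Top Mixin1 Final Mid object] + [Root Alpha Mixin2 Top Mixin1 Final Mid object] + [Base Final Mid object] + [Base]
  take Root:  [Root Mixin2 Top Mixin1 Final Mid object] + [Root Alpha Mixin2 Top Mixin1 Final Mid object] + [Final Mid object]
  take Alpha:  [Mixin2 Top Mixin1 Final Mid object] + [Alpha Mixin2 Top Mixin1 Final Mid object] + [Final Mid object]
  take Mixin2:  [Mixin2 Top Mixin1 Final Mid object] + [Mixin2 Top Mixin1 Final Mid object] + [Final Mid object]
  take Top:  [Top Mixin1 Final Mid object] + [Top Mixin1 Final Mid object] + [Final Mid object]
  take Mixin1:  [Mixin1 Final Mid object] + [Mixin1 Final Mid object] + [Final Mid object]
  take Final:  [Final Mid object] + [Final Mid object] + [Final Mid object]
  take Mid:  [Mid object] + [Mid object] + [Mid object]
  take object:  [object] + [object] + [object]
MRO: Leaf Outer Inner Base Root Alpha Mixin2 Top Mixin1 Final Mid object
super() in Mixin2.speak on a Leaf instance goes to the class after Mixin2 in Leaf's MRO: Top.

Top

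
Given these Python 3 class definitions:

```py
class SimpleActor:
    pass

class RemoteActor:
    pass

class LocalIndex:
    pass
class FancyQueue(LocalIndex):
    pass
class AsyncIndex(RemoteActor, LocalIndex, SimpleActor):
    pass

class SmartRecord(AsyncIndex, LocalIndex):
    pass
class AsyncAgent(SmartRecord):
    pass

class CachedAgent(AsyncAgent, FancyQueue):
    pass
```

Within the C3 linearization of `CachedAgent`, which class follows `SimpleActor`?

L[CachedAgent] = CachedAgent + merge(L[AsyncAgent], L[FancyQueue], [AsyncAgent FancyQueue])
  take AsyncAgent:  [AsyncAgent SmartRecord AsyncIndex RemoteActor LocalIndex SimpleActor object] + [FancyQueue LocalIndex object] + [AsyncAgent FancyQueue]
  take SmartRecord:  [SmartRecord AsyncIndex RemoteActor LocalIndex SimpleActor object] + [FancyQueue LocalIndex object] + [FancyQueue]
  take AsyncIndex:  [AsyncIndex RemoteActor LocalIndex SimpleActor object] + [FancyQueue LocalIndex object] + [FancyQueue]
  take RemoteActor:  [RemoteActor LocalIndex SimpleActor object] + [FancyQueue LocalIndex object] + [FancyQueue]
  take FancyQueue:  [LocalIndex SimpleActor object] + [FancyQueue LocalIndex object] + [FancyQueue]
  take LocalIndex:  [LocalIndex SimpleActor object] + [LocalIndex object]
  take SimpleActor:  [SimpleActor object] + [object]
  take object:  [object] + [object]
MRO: CachedAgent AsyncAgent SmartRecord AsyncIndex RemoteActor FancyQueue LocalIndex SimpleActor object
SimpleActor is at position 7; next is object.

object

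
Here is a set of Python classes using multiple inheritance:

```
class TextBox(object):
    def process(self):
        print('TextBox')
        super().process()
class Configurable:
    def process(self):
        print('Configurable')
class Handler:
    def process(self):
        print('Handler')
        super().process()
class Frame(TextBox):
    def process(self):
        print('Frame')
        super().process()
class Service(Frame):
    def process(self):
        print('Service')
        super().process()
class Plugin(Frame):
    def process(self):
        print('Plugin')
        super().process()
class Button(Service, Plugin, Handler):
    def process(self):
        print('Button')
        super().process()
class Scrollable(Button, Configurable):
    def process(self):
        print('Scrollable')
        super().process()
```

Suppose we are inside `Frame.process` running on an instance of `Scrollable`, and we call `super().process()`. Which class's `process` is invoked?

L[Scrollable] = Scrollable + merge(L[Button], L[Configurable], [Button Configurable])
  take Button:  [Button Service Plugin Frame TextBox Handler object] + [Configurable object] + [Button Configurable]
  take Service:  [Service Plugin Frame TextBox Handler object] + [Configurable object] + [Configurable]
  take Plugin:  [Plugin Frame TextBox Handler object] + [Configurable object] + [Configurable]
  take Frame:  [Frame TextBox Handler object] + [Configurable object] + [Configurable]
  take TextBox:  [TextBox Handler object] + [Configurable object] + [Configurable]
  take Handler:  [Handler object] + [Configurable object] + [Configurable]
  take Configurable:  [object] + [Configurable object] + [Configurable]
  take object:  [object] + [object]
MRO: Scrollable Button Service Plugin Frame TextBox Handler Configurable object
super() in Frame.process on a Scrollable instance goes to the class after Frame in Scrollable's MRO: TextBox.

TextBox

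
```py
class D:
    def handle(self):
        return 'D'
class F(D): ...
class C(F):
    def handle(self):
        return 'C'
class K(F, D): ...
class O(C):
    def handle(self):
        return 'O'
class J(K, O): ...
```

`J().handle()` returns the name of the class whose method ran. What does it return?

O

L[J] = J + merge(L[K], L[O], [K O])
  take K:  [K F D object] + [O C F D object] + [K O]
  take O:  [F D object] + [O C F D object] + [O]
  take C:  [F D object] + [C F D object]
  take F:  [F D object] + [F D object]
  take D:  [D object] + [D object]
  take object:  [object] + [object]
MRO: J K O C F D object
handle is defined in: C, D, O. First along the MRO is O.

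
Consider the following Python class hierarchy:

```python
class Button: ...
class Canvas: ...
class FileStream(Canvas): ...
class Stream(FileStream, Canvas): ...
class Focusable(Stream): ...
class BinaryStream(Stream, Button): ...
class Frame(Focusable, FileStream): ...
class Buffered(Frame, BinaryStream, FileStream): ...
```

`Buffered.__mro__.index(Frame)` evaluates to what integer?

L[Buffered] = Buffered + merge(L[Frame], L[BinaryStream], L[FileStream], [Frame BinaryStream FileStream])
  take Frame:  [Frame Focusable Stream FileStream Canvas object] + [BinaryStream Stream FileStream Canvas Button object] + [FileStream Canvas object] + [Frame BinaryStream FileStream]
  take Focusable:  [Focusable Stream FileStream Canvas object] + [BinaryStream Stream FileStream Canvas Button object] + [FileStream Canvas object] + [BinaryStream FileStream]
  take BinaryStream:  [Stream FileStream Canvas object] + [BinaryStream Stream FileStream Canvas Button object] + [FileStream Canvas object] + [BinaryStream FileStream]
  take Stream:  [Stream FileStream Canvas object] + [Stream FileStream Canvas Button object] + [FileStream Canvas object] + [FileStream]
  take FileStream:  [FileStream Canvas object] + [FileStream Canvas Button object] + [FileStream Canvas object] + [FileStream]
  take Canvas:  [Canvas object] + [Canvas Button object] + [Canvas object]
  take Button:  [object] + [Button object] + [object]
  take object:  [object] + [object] + [object]
MRO: Buffered Frame Focusable BinaryStream Stream FileStream Canvas Button object
Frame sits at index 1.

1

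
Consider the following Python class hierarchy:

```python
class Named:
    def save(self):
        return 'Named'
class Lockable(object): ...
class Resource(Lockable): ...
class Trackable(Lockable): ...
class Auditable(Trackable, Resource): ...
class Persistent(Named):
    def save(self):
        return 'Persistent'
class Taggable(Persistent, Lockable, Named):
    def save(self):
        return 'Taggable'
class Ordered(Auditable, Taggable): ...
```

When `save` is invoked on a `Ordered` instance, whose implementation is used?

Taggable

L[Ordered] = Ordered + merge(L[Auditable], L[Taggable], [Auditable Taggable])
  take Auditable:  [Auditable Trackable Resource Lockable object] + [Taggable Persistent Lockable Named object] + [Auditable Taggable]
  take Trackable:  [Trackable Resource Lockable object] + [Taggable Persistent Lockable Named object] + [Taggable]
  take Resource:  [Resource Lockable object] + [Taggable Persistent Lockable Named object] + [Taggable]
  take Taggable:  [Lockable object] + [Taggable Persistent Lockable Named object] + [Taggable]
  take Persistent:  [Lockable object] + [Persistent Lockable Named object]
  take Lockable:  [Lockable object] + [Lockable Named object]
  take Named:  [object] + [Named object]
  take object:  [object] + [object]
MRO: Ordered Auditable Trackable Resource Taggable Persistent Lockable Named object
save is defined in: Named, Persistent, Taggable. First along the MRO is Taggable.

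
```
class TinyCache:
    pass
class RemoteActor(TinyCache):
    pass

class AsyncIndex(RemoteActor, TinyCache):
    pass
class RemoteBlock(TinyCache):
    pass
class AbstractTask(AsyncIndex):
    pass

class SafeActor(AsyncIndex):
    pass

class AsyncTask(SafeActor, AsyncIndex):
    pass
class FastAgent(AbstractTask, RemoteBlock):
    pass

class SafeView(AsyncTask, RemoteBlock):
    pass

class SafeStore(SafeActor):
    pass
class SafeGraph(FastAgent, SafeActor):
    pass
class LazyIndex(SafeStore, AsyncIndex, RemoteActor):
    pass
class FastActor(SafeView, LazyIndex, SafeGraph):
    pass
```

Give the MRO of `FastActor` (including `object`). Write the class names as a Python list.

[FastActor, SafeView, AsyncTask, LazyIndex, SafeStore, SafeGraph, FastAgent, AbstractTask, SafeActor, AsyncIndex, RemoteActor, RemoteBlock, TinyCache, object]

L[FastActor] = FastActor + merge(L[SafeView], L[LazyIndex], L[SafeGraph], [SafeView LazyIndex SafeGraph])
  take SafeView:  [SafeView AsyncTask SafeActor AsyncIndex RemoteActor RemoteBlock TinyCache object] + [LazyIndex SafeStore SafeActor AsyncIndex RemoteActor TinyCache object] + [SafeGraph FastAgent AbstractTask SafeActor AsyncIndex RemoteActor RemoteBlock TinyCache object] + [SafeView LazyIndex SafeGraph]
  take AsyncTask:  [AsyncTask SafeActor AsyncIndex RemoteActor RemoteBlock TinyCache object] + [LazyIndex SafeStore SafeActor AsyncIndex RemoteActor TinyCache object] + [SafeGraph FastAgent AbstractTask SafeActor AsyncIndex RemoteActor RemoteBlock TinyCache object] + [LazyIndex SafeGraph]
  take LazyIndex:  [SafeActor AsyncIndex RemoteActor RemoteBlock TinyCache object] + [LazyIndex SafeStore SafeActor AsyncIndex RemoteActor TinyCache object] + [SafeGraph FastAgent AbstractTask SafeActor AsyncIndex RemoteActor RemoteBlock TinyCache object] + [LazyIndex SafeGraph]
  take SafeStore:  [SafeActor AsyncIndex RemoteActor RemoteBlock TinyCache object] + [SafeStore SafeActor AsyncIndex RemoteActor TinyCache object] + [SafeGraph FastAgent AbstractTask SafeActor AsyncIndex RemoteActor RemoteBlock TinyCache object] + [SafeGraph]
  take SafeGraph:  [SafeActor AsyncIndex RemoteActor RemoteBlock TinyCache object] + [SafeActor AsyncIndex RemoteActor TinyCache object] + [SafeGraph FastAgent AbstractTask SafeActor AsyncIndex RemoteActor RemoteBlock TinyCache object] + [SafeGraph]
  take FastAgent:  [SafeActor AsyncIndex RemoteActor RemoteBlock TinyCache object] + [SafeActor AsyncIndex RemoteActor TinyCache object] + [FastAgent AbstractTask SafeActor AsyncIndex RemoteActor RemoteBlock TinyCache object]
  take AbstractTask:  [SafeActor AsyncIndex RemoteActor RemoteBlock TinyCache object] + [SafeActor AsyncIndex RemoteActor TinyCache object] + [AbstractTask SafeActor AsyncIndex RemoteActor RemoteBlock TinyCache object]
  take SafeActor:  [SafeActor AsyncIndex RemoteActor RemoteBlock TinyCache object] + [SafeActor AsyncIndex RemoteActor TinyCache object] + [SafeActor AsyncIndex RemoteActor RemoteBlock TinyCache object]
  take AsyncIndex:  [AsyncIndex RemoteActor RemoteBlock TinyCache object] + [AsyncIndex RemoteActor TinyCache object] + [AsyncIndex RemoteActor RemoteBlock TinyCache object]
  take RemoteActor:  [RemoteActor RemoteBlock TinyCache object] + [RemoteActor TinyCache object] + [RemoteActor RemoteBlock TinyCache object]
  take RemoteBlock:  [RemoteBlock TinyCache object] + [TinyCache object] + [RemoteBlock TinyCache object]
  take TinyCache:  [TinyCache object] + [TinyCache object] + [TinyCache object]
  take object:  [object] + [object] + [object]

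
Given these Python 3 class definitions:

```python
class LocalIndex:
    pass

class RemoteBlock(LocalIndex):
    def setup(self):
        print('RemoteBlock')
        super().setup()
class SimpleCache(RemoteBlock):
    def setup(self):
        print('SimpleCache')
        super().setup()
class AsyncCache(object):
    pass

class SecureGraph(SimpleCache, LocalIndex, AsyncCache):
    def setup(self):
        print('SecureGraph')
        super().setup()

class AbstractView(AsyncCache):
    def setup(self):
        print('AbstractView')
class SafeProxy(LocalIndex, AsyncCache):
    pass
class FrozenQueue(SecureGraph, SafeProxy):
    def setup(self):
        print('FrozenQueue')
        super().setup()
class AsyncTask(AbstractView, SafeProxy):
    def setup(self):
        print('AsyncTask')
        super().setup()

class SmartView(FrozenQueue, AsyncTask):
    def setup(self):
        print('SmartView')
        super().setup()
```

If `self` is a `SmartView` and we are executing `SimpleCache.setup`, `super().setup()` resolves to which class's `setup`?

L[SmartView] = SmartView + merge(L[FrozenQueue], L[AsyncTask], [FrozenQueue AsyncTask])
  take FrozenQueue:  [FrozenQueue SecureGraph SimpleCache RemoteBlock SafeProxy LocalIndex AsyncCache object] + [AsyncTask AbstractView SafeProxy LocalIndex AsyncCache object] + [FrozenQueue AsyncTask]
  take SecureGraph:  [SecureGraph SimpleCache RemoteBlock SafeProxy LocalIndex AsyncCache object] + [AsyncTask AbstractView SafeProxy LocalIndex AsyncCache object] + [AsyncTask]
  take SimpleCache:  [SimpleCache RemoteBlock SafeProxy LocalIndex AsyncCache object] + [AsyncTask AbstractView SafeProxy LocalIndex AsyncCache object] + [AsyncTask]
  take RemoteBlock:  [RemoteBlock SafeProxy LocalIndex AsyncCache object] + [AsyncTask AbstractView SafeProxy LocalIndex AsyncCache object] + [AsyncTask]
  take AsyncTask:  [SafeProxy LocalIndex AsyncCache object] + [AsyncTask AbstractView SafeProxy LocalIndex AsyncCache object] + [AsyncTask]
  take AbstractView:  [SafeProxy LocalIndex AsyncCache object] + [AbstractView SafeProxy LocalIndex AsyncCache object]
  take SafeProxy:  [SafeProxy LocalIndex AsyncCache object] + [SafeProxy LocalIndex AsyncCache object]
  take LocalIndex:  [LocalIndex AsyncCache object] + [LocalIndex AsyncCache object]
  take AsyncCache:  [AsyncCache object] + [AsyncCache object]
  take object:  [object] + [object]
MRO: SmartView FrozenQueue SecureGraph SimpleCache RemoteBlock AsyncTask AbstractView SafeProxy LocalIndex AsyncCache object
super() in SimpleCache.setup on a SmartView instance goes to the class after SimpleCache in SmartView's MRO: RemoteBlock.

RemoteBlock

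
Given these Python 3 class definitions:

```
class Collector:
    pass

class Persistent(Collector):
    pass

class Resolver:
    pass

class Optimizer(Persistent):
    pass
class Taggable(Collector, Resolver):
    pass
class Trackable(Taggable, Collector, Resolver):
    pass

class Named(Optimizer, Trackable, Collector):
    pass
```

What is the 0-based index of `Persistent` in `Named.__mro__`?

2

L[Named] = Named + merge(L[Optimizer], L[Trackable], L[Collector], [Optimizer Trackable Collector])
  take Optimizer:  [Optimizer Persistent Collector object] + [Trackable Taggable Collector Resolver object] + [Collector object] + [Optimizer Trackable Collector]
  take Persistent:  [Persistent Collector object] + [Trackable Taggable Collector Resolver object] + [Collector object] + [Trackable Collector]
  take Trackable:  [Collector object] + [Trackable Taggable Collector Resolver object] + [Collector object] + [Trackable Collector]
  take Taggable:  [Collector object] + [Taggable Collector Resolver object] + [Collector object] + [Collector]
  take Collector:  [Collector object] + [Collector Resolver object] + [Collector object] + [Collector]
  take Resolver:  [object] + [Resolver object] + [object]
  take object:  [object] + [object] + [object]
MRO: Named Optimizer Persistent Trackable Taggable Collector Resolver object
Persistent sits at index 2.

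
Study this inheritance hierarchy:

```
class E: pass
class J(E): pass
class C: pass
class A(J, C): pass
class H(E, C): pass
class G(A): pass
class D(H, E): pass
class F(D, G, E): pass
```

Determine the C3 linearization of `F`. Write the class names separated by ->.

L[F] = F + merge(L[D], L[G], L[E], [D G E])
  take D:  [D H E C object] + [G A J E C object] + [E object] + [D G E]
  take H:  [H E C object] + [G A J E C object] + [E object] + [G E]
  take G:  [E C object] + [G A J E C object] + [E object] + [G E]
  take A:  [E C object] + [A J E C object] + [E object] + [E]
  take J:  [E C object] + [J E C object] + [E object] + [E]
  take E:  [E C object] + [E C object] + [E object] + [E]
  take C:  [C object] + [C object] + [object]
  take object:  [object] + [object] + [object]

F -> D -> H -> G -> A -> J -> E -> C -> object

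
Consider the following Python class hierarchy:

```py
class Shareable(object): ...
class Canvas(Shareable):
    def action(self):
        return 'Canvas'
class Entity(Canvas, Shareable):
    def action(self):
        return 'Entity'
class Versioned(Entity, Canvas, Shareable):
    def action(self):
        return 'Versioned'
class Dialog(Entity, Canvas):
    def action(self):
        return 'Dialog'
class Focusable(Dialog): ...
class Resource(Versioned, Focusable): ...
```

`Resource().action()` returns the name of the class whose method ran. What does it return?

L[Resource] = Resource + merge(L[Versioned], L[Focusable], [Versioned Focusable])
  take Versioned:  [Versioned Entity Canvas Shareable object] + [Focusable Dialog Entity Canvas Shareable object] + [Versioned Focusable]
  take Focusable:  [Entity Canvas Shareable object] + [Focusable Dialog Entity Canvas Shareable object] + [Focusable]
  take Dialog:  [Entity Canvas Shareable object] + [Dialog Entity Canvas Shareable object]
  take Entity:  [Entity Canvas Shareable object] + [Entity Canvas Shareable object]
  take Canvas:  [Canvas Shareable object] + [Canvas Shareable object]
  take Shareable:  [Shareable object] + [Shareable object]
  take object:  [object] + [object]
MRO: Resource Versioned Focusable Dialog Entity Canvas Shareable object
action is defined in: Canvas, Dialog, Entity, Versioned. First along the MRO is Versioned.

Versioned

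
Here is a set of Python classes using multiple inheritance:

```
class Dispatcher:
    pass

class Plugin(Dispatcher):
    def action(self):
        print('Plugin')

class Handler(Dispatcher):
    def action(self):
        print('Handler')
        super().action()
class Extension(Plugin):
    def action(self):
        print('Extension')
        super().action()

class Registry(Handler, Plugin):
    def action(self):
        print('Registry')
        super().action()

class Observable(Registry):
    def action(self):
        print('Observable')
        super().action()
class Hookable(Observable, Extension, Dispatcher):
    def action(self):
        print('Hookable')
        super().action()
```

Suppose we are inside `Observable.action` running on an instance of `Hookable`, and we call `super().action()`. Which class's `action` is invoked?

Registry

L[Hookable] = Hookable + merge(L[Observable], L[Extension], L[Dispatcher], [Observable Extension Dispatcher])
  take Observable:  [Observable Registry Handler Plugin Dispatcher object] + [Extension Plugin Dispatcher object] + [Dispatcher object] + [Observable Extension Dispatcher]
  take Registry:  [Registry Handler Plugin Dispatcher object] + [Extension Plugin Dispatcher object] + [Dispatcher object] + [Extension Dispatcher]
  take Handler:  [Handler Plugin Dispatcher object] + [Extension Plugin Dispatcher object] + [Dispatcher object] + [Extension Dispatcher]
  take Extension:  [Plugin Dispatcher object] + [Extension Plugin Dispatcher object] + [Dispatcher object] + [Extension Dispatcher]
  take Plugin:  [Plugin Dispatcher object] + [Plugin Dispatcher object] + [Dispatcher object] + [Dispatcher]
  take Dispatcher:  [Dispatcher object] + [Dispatcher object] + [Dispatcher object] + [Dispatcher]
  take object:  [object] + [object] + [object]
MRO: Hookable Observable Registry Handler Extension Plugin Dispatcher object
super() in Observable.action on a Hookable instance goes to the class after Observable in Hookable's MRO: Registry.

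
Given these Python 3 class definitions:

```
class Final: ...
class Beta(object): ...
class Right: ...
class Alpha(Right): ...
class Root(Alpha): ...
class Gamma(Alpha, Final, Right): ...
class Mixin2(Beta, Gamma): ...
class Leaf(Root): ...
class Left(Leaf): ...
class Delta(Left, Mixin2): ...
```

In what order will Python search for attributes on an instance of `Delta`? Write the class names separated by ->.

L[Delta] = Delta + merge(L[Left], L[Mixin2], [Left Mixin2])
  take Left:  [Left Leaf Root Alpha Right object] + [Mixin2 Beta Gamma Alpha Final Right object] + [Left Mixin2]
  take Leaf:  [Leaf Root Alpha Right object] + [Mixin2 Beta Gamma Alpha Final Right object] + [Mixin2]
  take Root:  [Root Alpha Right object] + [Mixin2 Beta Gamma Alpha Final Right object] + [Mixin2]
  take Mixin2:  [Alpha Right object] + [Mixin2 Beta Gamma Alpha Final Right object] + [Mixin2]
  take Beta:  [Alpha Right object] + [Beta Gamma Alpha Final Right object]
  take Gamma:  [Alpha Right object] + [Gamma Alpha Final Right object]
  take Alpha:  [Alpha Right object] + [Alpha Final Right object]
  take Final:  [Right object] + [Final Right object]
  take Right:  [Right object] + [Right object]
  take object:  [object] + [object]

Delta -> Left -> Leaf -> Root -> Mixin2 -> Beta -> Gamma -> Alpha -> Final -> Right -> object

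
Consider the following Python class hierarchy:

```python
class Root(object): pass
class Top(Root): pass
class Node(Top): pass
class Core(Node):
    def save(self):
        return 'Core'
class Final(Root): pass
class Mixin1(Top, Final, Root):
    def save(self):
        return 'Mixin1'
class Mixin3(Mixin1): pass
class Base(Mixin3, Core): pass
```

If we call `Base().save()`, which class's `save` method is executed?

Mixin1

L[Base] = Base + merge(L[Mixin3], L[Core], [Mixin3 Core])
  take Mixin3:  [Mixin3 Mixin1 Top Final Root object] + [Core Node Top Root object] + [Mixin3 Core]
  take Mixin1:  [Mixin1 Top Final Root object] + [Core Node Top Root object] + [Core]
  take Core:  [Top Final Root object] + [Core Node Top Root object] + [Core]
  take Node:  [Top Final Root object] + [Node Top Root object]
  take Top:  [Top Final Root object] + [Top Root object]
  take Final:  [Final Root object] + [Root object]
  take Root:  [Root object] + [Root object]
  take object:  [object] + [object]
MRO: Base Mixin3 Mixin1 Core Node Top Final Root object
save is defined in: Core, Mixin1. First along the MRO is Mixin1.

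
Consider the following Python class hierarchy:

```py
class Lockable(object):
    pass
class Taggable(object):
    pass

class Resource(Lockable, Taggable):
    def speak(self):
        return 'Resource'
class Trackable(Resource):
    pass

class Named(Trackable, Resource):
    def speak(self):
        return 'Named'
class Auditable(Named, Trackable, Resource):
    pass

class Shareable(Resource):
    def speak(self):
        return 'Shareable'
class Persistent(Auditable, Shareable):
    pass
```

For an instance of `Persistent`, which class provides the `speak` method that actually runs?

Named

L[Persistent] = Persistent + merge(L[Auditable], L[Shareable], [Auditable Shareable])
  take Auditable:  [Auditable Named Trackable Resource Lockable Taggable object] + [Shareable Resource Lockable Taggable object] + [Auditable Shareable]
  take Named:  [Named Trackable Resource Lockable Taggable object] + [Shareable Resource Lockable Taggable object] + [Shareable]
  take Trackable:  [Trackable Resource Lockable Taggable object] + [Shareable Resource Lockable Taggable object] + [Shareable]
  take Shareable:  [Resource Lockable Taggable object] + [Shareable Resource Lockable Taggable object] + [Shareable]
  take Resource:  [Resource Lockable Taggable object] + [Resource Lockable Taggable object]
  take Lockable:  [Lockable Taggable object] + [Lockable Taggable object]
  take Taggable:  [Taggable object] + [Taggable object]
  take object:  [object] + [object]
MRO: Persistent Auditable Named Trackable Shareable Resource Lockable Taggable object
speak is defined in: Named, Resource, Shareable. First along the MRO is Named.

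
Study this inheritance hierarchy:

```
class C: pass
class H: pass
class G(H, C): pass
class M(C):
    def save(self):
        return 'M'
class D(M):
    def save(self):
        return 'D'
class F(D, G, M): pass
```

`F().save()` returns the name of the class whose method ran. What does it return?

L[F] = F + merge(L[D], L[G], L[M], [D G M])
  take D:  [D M C object] + [G H C object] + [M C object] + [D G M]
  take G:  [M C object] + [G H C object] + [M C object] + [G M]
  take M:  [M C object] + [H C object] + [M C object] + [M]
  take H:  [C object] + [H C object] + [C object]
  take C:  [C object] + [C object] + [C object]
  take object:  [object] + [object] + [object]
MRO: F D G M H C object
save is defined in: D, M. First along the MRO is D.

D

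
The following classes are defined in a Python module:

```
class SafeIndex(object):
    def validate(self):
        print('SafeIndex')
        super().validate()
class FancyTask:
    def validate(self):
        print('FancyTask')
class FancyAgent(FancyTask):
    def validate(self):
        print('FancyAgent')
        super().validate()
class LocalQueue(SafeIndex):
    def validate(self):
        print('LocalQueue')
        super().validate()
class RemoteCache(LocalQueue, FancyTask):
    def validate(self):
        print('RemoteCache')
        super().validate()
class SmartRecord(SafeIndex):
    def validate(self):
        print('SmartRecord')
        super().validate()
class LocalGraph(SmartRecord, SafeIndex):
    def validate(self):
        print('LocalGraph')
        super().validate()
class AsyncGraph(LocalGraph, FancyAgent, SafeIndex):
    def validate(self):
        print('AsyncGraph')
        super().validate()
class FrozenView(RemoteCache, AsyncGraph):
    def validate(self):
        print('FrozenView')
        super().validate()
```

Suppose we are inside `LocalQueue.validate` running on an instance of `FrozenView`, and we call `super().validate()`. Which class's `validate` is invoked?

L[FrozenView] = FrozenView + merge(L[RemoteCache], L[AsyncGraph], [RemoteCache AsyncGraph])
  take RemoteCache:  [RemoteCache LocalQueue SafeIndex FancyTask object] + [AsyncGraph LocalGraph SmartRecord FancyAgent SafeIndex FancyTask object] + [RemoteCache AsyncGraph]
  take LocalQueue:  [LocalQueue SafeIndex FancyTask object] + [AsyncGraph LocalGraph SmartRecord FancyAgent SafeIndex FancyTask object] + [AsyncGraph]
  take AsyncGraph:  [SafeIndex FancyTask object] + [AsyncGraph LocalGraph SmartRecord FancyAgent SafeIndex FancyTask object] + [AsyncGraph]
  take LocalGraph:  [SafeIndex FancyTask object] + [LocalGraph SmartRecord FancyAgent SafeIndex FancyTask object]
  take SmartRecord:  [SafeIndex FancyTask object] + [SmartRecord FancyAgent SafeIndex FancyTask object]
  take FancyAgent:  [SafeIndex FancyTask object] + [FancyAgent SafeIndex FancyTask object]
  take SafeIndex:  [SafeIndex FancyTask object] + [SafeIndex FancyTask object]
  take FancyTask:  [FancyTask object] + [FancyTask object]
  take object:  [object] + [object]
MRO: FrozenView RemoteCache LocalQueue AsyncGraph LocalGraph SmartRecord FancyAgent SafeIndex FancyTask object
super() in LocalQueue.validate on a FrozenView instance goes to the class after LocalQueue in FrozenView's MRO: AsyncGraph.

AsyncGraph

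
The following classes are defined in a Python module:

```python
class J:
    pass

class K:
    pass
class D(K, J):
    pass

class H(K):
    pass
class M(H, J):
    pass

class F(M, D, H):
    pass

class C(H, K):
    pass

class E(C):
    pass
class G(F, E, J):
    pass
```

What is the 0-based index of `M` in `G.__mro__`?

L[G] = G + merge(L[F], L[E], L[J], [F E J])
  take F:  [F M D H K J object] + [E C H K object] + [J object] + [F E J]
  take M:  [M D H K J object] + [E C H K object] + [J object] + [E J]
  take D:  [D H K J object] + [E C H K object] + [J object] + [E J]
  take E:  [H K J object] + [E C H K object] + [J object] + [E J]
  take C:  [H K J object] + [C H K object] + [J object] + [J]
  take H:  [H K J object] + [H K object] + [J object] + [J]
  take K:  [K J object] + [K object] + [J object] + [J]
  take J:  [J object] + [object] + [J object] + [J]
  take object:  [object] + [object] + [object]
MRO: G F M D E C H K J object
M sits at index 2.

2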